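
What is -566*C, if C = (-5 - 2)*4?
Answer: 15848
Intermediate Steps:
C = -28 (C = -7*4 = -28)
-566*C = -566*(-28) = 15848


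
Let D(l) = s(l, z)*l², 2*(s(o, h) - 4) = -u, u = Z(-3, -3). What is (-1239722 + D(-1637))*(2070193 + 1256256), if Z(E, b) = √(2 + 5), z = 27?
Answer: 31532587633946 - 8914114910281*√7/2 ≈ 1.9740e+13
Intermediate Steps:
Z(E, b) = √7
u = √7 ≈ 2.6458
s(o, h) = 4 - √7/2 (s(o, h) = 4 + (-√7)/2 = 4 - √7/2)
D(l) = l²*(4 - √7/2) (D(l) = (4 - √7/2)*l² = l²*(4 - √7/2))
(-1239722 + D(-1637))*(2070193 + 1256256) = (-1239722 + (½)*(-1637)²*(8 - √7))*(2070193 + 1256256) = (-1239722 + (½)*2679769*(8 - √7))*3326449 = (-1239722 + (10719076 - 2679769*√7/2))*3326449 = (9479354 - 2679769*√7/2)*3326449 = 31532587633946 - 8914114910281*√7/2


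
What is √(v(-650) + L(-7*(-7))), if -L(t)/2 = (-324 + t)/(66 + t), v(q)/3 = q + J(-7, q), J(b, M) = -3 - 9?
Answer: 16*I*√4094/23 ≈ 44.511*I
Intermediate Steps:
J(b, M) = -12
v(q) = -36 + 3*q (v(q) = 3*(q - 12) = 3*(-12 + q) = -36 + 3*q)
L(t) = -2*(-324 + t)/(66 + t)
√(v(-650) + L(-7*(-7))) = √((-36 + 3*(-650)) + 2*(324 - (-7)*(-7))/(66 - 7*(-7))) = √((-36 - 1950) + 2*(324 - 1*49)/(66 + 49)) = √(-1986 + 2*(324 - 49)/115) = √(-1986 + 2*(1/115)*275) = √(-1986 + 110/23) = √(-45568/23) = 16*I*√4094/23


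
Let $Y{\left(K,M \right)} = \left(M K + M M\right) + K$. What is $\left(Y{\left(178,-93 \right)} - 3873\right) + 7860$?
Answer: $-3740$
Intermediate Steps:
$Y{\left(K,M \right)} = K + M^{2} + K M$ ($Y{\left(K,M \right)} = \left(K M + M^{2}\right) + K = \left(M^{2} + K M\right) + K = K + M^{2} + K M$)
$\left(Y{\left(178,-93 \right)} - 3873\right) + 7860 = \left(\left(178 + \left(-93\right)^{2} + 178 \left(-93\right)\right) - 3873\right) + 7860 = \left(\left(178 + 8649 - 16554\right) - 3873\right) + 7860 = \left(-7727 - 3873\right) + 7860 = -11600 + 7860 = -3740$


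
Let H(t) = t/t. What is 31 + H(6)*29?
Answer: 60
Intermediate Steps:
H(t) = 1
31 + H(6)*29 = 31 + 1*29 = 31 + 29 = 60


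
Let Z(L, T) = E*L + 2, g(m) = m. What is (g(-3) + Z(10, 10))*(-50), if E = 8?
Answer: -3950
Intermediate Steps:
Z(L, T) = 2 + 8*L (Z(L, T) = 8*L + 2 = 2 + 8*L)
(g(-3) + Z(10, 10))*(-50) = (-3 + (2 + 8*10))*(-50) = (-3 + (2 + 80))*(-50) = (-3 + 82)*(-50) = 79*(-50) = -3950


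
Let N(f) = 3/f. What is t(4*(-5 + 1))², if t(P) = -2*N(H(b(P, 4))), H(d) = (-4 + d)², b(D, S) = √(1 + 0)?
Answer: 4/9 ≈ 0.44444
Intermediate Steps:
b(D, S) = 1 (b(D, S) = √1 = 1)
t(P) = -⅔ (t(P) = -6/((-4 + 1)²) = -6/((-3)²) = -6/9 = -2*⅓ = -⅔)
t(4*(-5 + 1))² = (-⅔)² = 4/9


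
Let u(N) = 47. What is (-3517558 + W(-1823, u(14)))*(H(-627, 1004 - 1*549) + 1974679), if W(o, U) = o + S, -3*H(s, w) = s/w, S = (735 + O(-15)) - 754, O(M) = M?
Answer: -632424202354982/91 ≈ -6.9497e+12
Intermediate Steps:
S = -34 (S = (735 - 15) - 754 = 720 - 754 = -34)
H(s, w) = -s/(3*w)
W(o, U) = -34 + o (W(o, U) = o - 34 = -34 + o)
(-3517558 + W(-1823, u(14)))*(H(-627, 1004 - 1*549) + 1974679) = (-3517558 + (-34 - 1823))*(-⅓*(-627)/(1004 - 1*549) + 1974679) = (-3517558 - 1857)*(-⅓*(-627)/(1004 - 549) + 1974679) = -3519415*(-⅓*(-627)/455 + 1974679) = -3519415*(-⅓*(-627)*1/455 + 1974679) = -3519415*(209/455 + 1974679) = -3519415*898479154/455 = -632424202354982/91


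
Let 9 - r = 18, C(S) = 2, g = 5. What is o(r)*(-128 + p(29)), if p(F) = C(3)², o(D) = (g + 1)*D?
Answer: 6696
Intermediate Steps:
r = -9 (r = 9 - 1*18 = 9 - 18 = -9)
o(D) = 6*D (o(D) = (5 + 1)*D = 6*D)
p(F) = 4 (p(F) = 2² = 4)
o(r)*(-128 + p(29)) = (6*(-9))*(-128 + 4) = -54*(-124) = 6696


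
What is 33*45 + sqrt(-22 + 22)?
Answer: 1485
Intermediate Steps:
33*45 + sqrt(-22 + 22) = 1485 + sqrt(0) = 1485 + 0 = 1485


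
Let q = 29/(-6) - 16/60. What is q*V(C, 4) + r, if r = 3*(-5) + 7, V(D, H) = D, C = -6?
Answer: 113/5 ≈ 22.600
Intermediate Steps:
r = -8 (r = -15 + 7 = -8)
q = -51/10 (q = 29*(-⅙) - 16*1/60 = -29/6 - 4/15 = -51/10 ≈ -5.1000)
q*V(C, 4) + r = -51/10*(-6) - 8 = 153/5 - 8 = 113/5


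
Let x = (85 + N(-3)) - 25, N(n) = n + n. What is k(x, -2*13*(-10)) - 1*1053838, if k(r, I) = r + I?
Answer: -1053524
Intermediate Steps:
N(n) = 2*n
x = 54 (x = (85 + 2*(-3)) - 25 = (85 - 6) - 25 = 79 - 25 = 54)
k(r, I) = I + r
k(x, -2*13*(-10)) - 1*1053838 = (-2*13*(-10) + 54) - 1*1053838 = (-26*(-10) + 54) - 1053838 = (260 + 54) - 1053838 = 314 - 1053838 = -1053524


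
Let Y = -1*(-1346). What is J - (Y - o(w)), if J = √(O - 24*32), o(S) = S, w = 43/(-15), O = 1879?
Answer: -20233/15 + √1111 ≈ -1315.5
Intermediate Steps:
w = -43/15 (w = 43*(-1/15) = -43/15 ≈ -2.8667)
Y = 1346
J = √1111 (J = √(1879 - 24*32) = √(1879 - 768) = √1111 ≈ 33.332)
J - (Y - o(w)) = √1111 - (1346 - 1*(-43/15)) = √1111 - (1346 + 43/15) = √1111 - 1*20233/15 = √1111 - 20233/15 = -20233/15 + √1111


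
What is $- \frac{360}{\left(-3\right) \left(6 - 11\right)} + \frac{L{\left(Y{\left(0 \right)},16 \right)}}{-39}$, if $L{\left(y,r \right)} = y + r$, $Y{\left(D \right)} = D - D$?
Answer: $- \frac{952}{39} \approx -24.41$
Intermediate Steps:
$Y{\left(D \right)} = 0$
$L{\left(y,r \right)} = r + y$
$- \frac{360}{\left(-3\right) \left(6 - 11\right)} + \frac{L{\left(Y{\left(0 \right)},16 \right)}}{-39} = - \frac{360}{\left(-3\right) \left(6 - 11\right)} + \frac{16 + 0}{-39} = - \frac{360}{\left(-3\right) \left(-5\right)} + 16 \left(- \frac{1}{39}\right) = - \frac{360}{15} - \frac{16}{39} = \left(-360\right) \frac{1}{15} - \frac{16}{39} = -24 - \frac{16}{39} = - \frac{952}{39}$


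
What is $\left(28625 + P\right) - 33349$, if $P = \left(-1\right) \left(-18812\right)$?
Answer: $14088$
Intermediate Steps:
$P = 18812$
$\left(28625 + P\right) - 33349 = \left(28625 + 18812\right) - 33349 = 47437 - 33349 = 14088$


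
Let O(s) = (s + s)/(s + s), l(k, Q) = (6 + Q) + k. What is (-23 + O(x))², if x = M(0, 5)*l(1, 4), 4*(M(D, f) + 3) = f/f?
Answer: 484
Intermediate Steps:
l(k, Q) = 6 + Q + k
M(D, f) = -11/4 (M(D, f) = -3 + (f/f)/4 = -3 + (¼)*1 = -3 + ¼ = -11/4)
x = -121/4 (x = -11*(6 + 4 + 1)/4 = -11/4*11 = -121/4 ≈ -30.250)
O(s) = 1 (O(s) = (2*s)/((2*s)) = (2*s)*(1/(2*s)) = 1)
(-23 + O(x))² = (-23 + 1)² = (-22)² = 484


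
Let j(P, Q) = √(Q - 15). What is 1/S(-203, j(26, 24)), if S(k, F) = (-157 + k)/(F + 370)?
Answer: -373/360 ≈ -1.0361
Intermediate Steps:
j(P, Q) = √(-15 + Q)
S(k, F) = (-157 + k)/(370 + F)
1/S(-203, j(26, 24)) = 1/((-157 - 203)/(370 + √(-15 + 24))) = 1/(-360/(370 + √9)) = 1/(-360/(370 + 3)) = 1/(-360/373) = -373/360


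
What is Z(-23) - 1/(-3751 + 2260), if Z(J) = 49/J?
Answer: -73036/34293 ≈ -2.1298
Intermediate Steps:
Z(-23) - 1/(-3751 + 2260) = 49/(-23) - 1/(-3751 + 2260) = 49*(-1/23) - 1/(-1491) = -49/23 - 1*(-1/1491) = -49/23 + 1/1491 = -73036/34293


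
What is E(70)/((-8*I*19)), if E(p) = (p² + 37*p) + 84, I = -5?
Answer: 3787/380 ≈ 9.9658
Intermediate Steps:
E(p) = 84 + p² + 37*p
E(70)/((-8*I*19)) = (84 + 70² + 37*70)/((-8*(-5)*19)) = (84 + 4900 + 2590)/((40*19)) = 7574/760 = 7574*(1/760) = 3787/380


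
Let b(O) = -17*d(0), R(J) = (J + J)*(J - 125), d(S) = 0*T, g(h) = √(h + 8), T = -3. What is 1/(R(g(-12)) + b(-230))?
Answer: -1/31258 + 125*I/62516 ≈ -3.1992e-5 + 0.0019995*I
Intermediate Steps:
g(h) = √(8 + h)
d(S) = 0 (d(S) = 0*(-3) = 0)
R(J) = 2*J*(-125 + J) (R(J) = (2*J)*(-125 + J) = 2*J*(-125 + J))
b(O) = 0 (b(O) = -17*0 = 0)
1/(R(g(-12)) + b(-230)) = 1/(2*√(8 - 12)*(-125 + √(8 - 12)) + 0) = 1/(2*√(-4)*(-125 + √(-4)) + 0) = 1/(2*(2*I)*(-125 + 2*I) + 0) = 1/(4*I*(-125 + 2*I) + 0) = 1/(4*I*(-125 + 2*I)) = -I*(-125 - 2*I)/62516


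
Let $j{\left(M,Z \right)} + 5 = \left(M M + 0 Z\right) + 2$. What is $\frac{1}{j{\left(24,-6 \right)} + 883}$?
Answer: $\frac{1}{1456} \approx 0.00068681$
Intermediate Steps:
$j{\left(M,Z \right)} = -3 + M^{2}$ ($j{\left(M,Z \right)} = -5 + \left(\left(M M + 0 Z\right) + 2\right) = -5 + \left(\left(M^{2} + 0\right) + 2\right) = -5 + \left(M^{2} + 2\right) = -5 + \left(2 + M^{2}\right) = -3 + M^{2}$)
$\frac{1}{j{\left(24,-6 \right)} + 883} = \frac{1}{\left(-3 + 24^{2}\right) + 883} = \frac{1}{\left(-3 + 576\right) + 883} = \frac{1}{573 + 883} = \frac{1}{1456}$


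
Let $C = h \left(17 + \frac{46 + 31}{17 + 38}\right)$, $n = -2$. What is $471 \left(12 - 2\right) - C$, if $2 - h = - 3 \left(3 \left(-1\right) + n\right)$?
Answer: $\frac{24746}{5} \approx 4949.2$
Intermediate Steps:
$h = -13$ ($h = 2 - - 3 \left(3 \left(-1\right) - 2\right) = 2 - - 3 \left(-3 - 2\right) = 2 - \left(-3\right) \left(-5\right) = 2 - 15 = -13$)
$C = - \frac{1196}{5}$ ($C = - 13 \left(17 + \frac{46 + 31}{17 + 38}\right) = - 13 \left(17 + \frac{77}{55}\right) = - 13 \left(17 + 77 \cdot \frac{1}{55}\right) = - 13 \left(17 + \frac{7}{5}\right) = \left(-13\right) \frac{92}{5} = - \frac{1196}{5} \approx -239.2$)
$471 \left(12 - 2\right) - C = 471 \left(12 - 2\right) - - \frac{1196}{5} = 471 \cdot 10 + \frac{1196}{5} = 4710 + \frac{1196}{5} = \frac{24746}{5}$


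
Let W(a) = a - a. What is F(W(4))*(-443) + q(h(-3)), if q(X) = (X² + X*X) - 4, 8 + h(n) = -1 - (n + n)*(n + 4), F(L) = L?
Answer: 14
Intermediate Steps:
W(a) = 0
h(n) = -9 - 2*n*(4 + n) (h(n) = -8 + (-1 - (n + n)*(n + 4)) = -8 + (-1 - 2*n*(4 + n)) = -9 - 2*n*(4 + n))
q(X) = -4 + 2*X² (q(X) = (X² + X²) - 4 = 2*X² - 4 = -4 + 2*X²)
F(W(4))*(-443) + q(h(-3)) = 0*(-443) + (-4 + 2*(-9 - 8*(-3) - 2*(-3)²)²) = 0 + (-4 + 2*(-9 + 24 - 2*9)²) = 0 + (-4 + 2*(-9 + 24 - 18)²) = 0 + (-4 + 2*(-3)²) = 0 + (-4 + 2*9) = 0 + (-4 + 18) = 0 + 14 = 14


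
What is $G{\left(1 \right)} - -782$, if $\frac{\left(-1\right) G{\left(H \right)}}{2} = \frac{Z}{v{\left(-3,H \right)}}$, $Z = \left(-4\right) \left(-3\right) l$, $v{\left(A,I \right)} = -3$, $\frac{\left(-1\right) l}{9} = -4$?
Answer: $1070$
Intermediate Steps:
$l = 36$ ($l = \left(-9\right) \left(-4\right) = 36$)
$Z = 432$ ($Z = \left(-4\right) \left(-3\right) 36 = 12 \cdot 36 = 432$)
$G{\left(H \right)} = 288$ ($G{\left(H \right)} = - 2 \frac{432}{-3} = - 2 \cdot 432 \left(- \frac{1}{3}\right) = \left(-2\right) \left(-144\right) = 288$)
$G{\left(1 \right)} - -782 = 288 - -782 = 288 + 782 = 1070$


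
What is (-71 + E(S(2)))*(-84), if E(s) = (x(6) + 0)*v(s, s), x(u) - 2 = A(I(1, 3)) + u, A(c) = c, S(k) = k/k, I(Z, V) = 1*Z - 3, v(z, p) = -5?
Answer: 8484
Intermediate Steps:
I(Z, V) = -3 + Z (I(Z, V) = Z - 3 = -3 + Z)
S(k) = 1
x(u) = u (x(u) = 2 + ((-3 + 1) + u) = 2 + (-2 + u) = u)
E(s) = -30 (E(s) = (6 + 0)*(-5) = 6*(-5) = -30)
(-71 + E(S(2)))*(-84) = (-71 - 30)*(-84) = -101*(-84) = 8484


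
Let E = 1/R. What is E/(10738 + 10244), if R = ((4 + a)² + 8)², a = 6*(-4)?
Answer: 1/3492747648 ≈ 2.8631e-10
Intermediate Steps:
a = -24
R = 166464 (R = ((4 - 24)² + 8)² = ((-20)² + 8)² = (400 + 8)² = 408² = 166464)
E = 1/166464 ≈ 6.0073e-6
E/(10738 + 10244) = 1/(166464*(10738 + 10244)) = (1/166464)/20982 = (1/166464)*(1/20982) = 1/3492747648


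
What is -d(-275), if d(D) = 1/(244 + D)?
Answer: 1/31 ≈ 0.032258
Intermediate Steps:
-d(-275) = -1/(244 - 275) = -1/(-31) = -1*(-1/31) = 1/31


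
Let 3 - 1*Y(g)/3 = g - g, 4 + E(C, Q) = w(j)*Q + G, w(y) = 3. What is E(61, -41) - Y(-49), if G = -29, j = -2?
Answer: -165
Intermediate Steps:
E(C, Q) = -33 + 3*Q (E(C, Q) = -4 + (3*Q - 29) = -4 + (-29 + 3*Q) = -33 + 3*Q)
Y(g) = 9 (Y(g) = 9 - 3*(g - g) = 9 - 3*0 = 9 + 0 = 9)
E(61, -41) - Y(-49) = (-33 + 3*(-41)) - 1*9 = (-33 - 123) - 9 = -156 - 9 = -165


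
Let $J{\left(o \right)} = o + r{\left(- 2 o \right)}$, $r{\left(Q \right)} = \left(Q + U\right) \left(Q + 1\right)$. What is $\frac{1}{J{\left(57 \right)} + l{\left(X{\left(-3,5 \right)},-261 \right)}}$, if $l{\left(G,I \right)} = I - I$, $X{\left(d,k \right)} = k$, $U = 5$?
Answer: $\frac{1}{12374} \approx 8.0815 \cdot 10^{-5}$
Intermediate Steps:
$l{\left(G,I \right)} = 0$
$r{\left(Q \right)} = \left(1 + Q\right) \left(5 + Q\right)$ ($r{\left(Q \right)} = \left(Q + 5\right) \left(Q + 1\right) = \left(5 + Q\right) \left(1 + Q\right) = \left(1 + Q\right) \left(5 + Q\right)$)
$J{\left(o \right)} = 5 - 11 o + 4 o^{2}$ ($J{\left(o \right)} = o + \left(5 + \left(- 2 o\right)^{2} + 6 \left(- 2 o\right)\right) = o + \left(5 + 4 o^{2} - 12 o\right) = o + \left(5 - 12 o + 4 o^{2}\right) = 5 - 11 o + 4 o^{2}$)
$\frac{1}{J{\left(57 \right)} + l{\left(X{\left(-3,5 \right)},-261 \right)}} = \frac{1}{\left(5 - 627 + 4 \cdot 57^{2}\right) + 0} = \frac{1}{\left(5 - 627 + 4 \cdot 3249\right) + 0} = \frac{1}{\left(5 - 627 + 12996\right) + 0} = \frac{1}{12374 + 0} = \frac{1}{12374}$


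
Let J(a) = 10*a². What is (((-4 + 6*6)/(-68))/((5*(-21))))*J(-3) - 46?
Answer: -5426/119 ≈ -45.597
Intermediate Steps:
(((-4 + 6*6)/(-68))/((5*(-21))))*J(-3) - 46 = (((-4 + 6*6)/(-68))/((5*(-21))))*(10*(-3)²) - 46 = (((-4 + 36)*(-1/68))/(-105))*(10*9) - 46 = ((32*(-1/68))*(-1/105))*90 - 46 = -8/17*(-1/105)*90 - 46 = (8/1785)*90 - 46 = 48/119 - 46 = -5426/119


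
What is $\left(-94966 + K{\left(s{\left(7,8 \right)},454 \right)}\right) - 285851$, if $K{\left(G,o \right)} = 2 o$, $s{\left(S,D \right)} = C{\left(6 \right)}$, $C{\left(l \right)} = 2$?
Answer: $-379909$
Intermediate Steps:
$s{\left(S,D \right)} = 2$
$\left(-94966 + K{\left(s{\left(7,8 \right)},454 \right)}\right) - 285851 = \left(-94966 + 2 \cdot 454\right) - 285851 = \left(-94966 + 908\right) - 285851 = -94058 - 285851 = -379909$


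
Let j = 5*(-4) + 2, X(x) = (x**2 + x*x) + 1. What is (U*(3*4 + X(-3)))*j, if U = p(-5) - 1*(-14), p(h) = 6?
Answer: -11160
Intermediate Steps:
X(x) = 1 + 2*x**2 (X(x) = (x**2 + x**2) + 1 = 2*x**2 + 1 = 1 + 2*x**2)
U = 20 (U = 6 - 1*(-14) = 6 + 14 = 20)
j = -18 (j = -20 + 2 = -18)
(U*(3*4 + X(-3)))*j = (20*(3*4 + (1 + 2*(-3)**2)))*(-18) = (20*(12 + (1 + 2*9)))*(-18) = (20*(12 + (1 + 18)))*(-18) = (20*(12 + 19))*(-18) = (20*31)*(-18) = 620*(-18) = -11160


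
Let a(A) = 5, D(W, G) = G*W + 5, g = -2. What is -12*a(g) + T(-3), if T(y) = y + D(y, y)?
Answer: -49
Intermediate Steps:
D(W, G) = 5 + G*W
T(y) = 5 + y + y**2 (T(y) = y + (5 + y*y) = y + (5 + y**2) = 5 + y + y**2)
-12*a(g) + T(-3) = -12*5 + (5 - 3 + (-3)**2) = -60 + (5 - 3 + 9) = -60 + 11 = -49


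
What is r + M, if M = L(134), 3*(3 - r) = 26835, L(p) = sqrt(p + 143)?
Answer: -8942 + sqrt(277) ≈ -8925.4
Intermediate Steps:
L(p) = sqrt(143 + p)
r = -8942 (r = 3 - 1/3*26835 = 3 - 8945 = -8942)
M = sqrt(277) (M = sqrt(143 + 134) = sqrt(277) ≈ 16.643)
r + M = -8942 + sqrt(277)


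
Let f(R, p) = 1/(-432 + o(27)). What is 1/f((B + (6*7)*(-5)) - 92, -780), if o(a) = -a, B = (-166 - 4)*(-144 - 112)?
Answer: -459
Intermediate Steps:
B = 43520 (B = -170*(-256) = 43520)
f(R, p) = -1/459 (f(R, p) = 1/(-432 - 1*27) = 1/(-432 - 27) = 1/(-459) = -1/459)
1/f((B + (6*7)*(-5)) - 92, -780) = 1/(-1/459) = -459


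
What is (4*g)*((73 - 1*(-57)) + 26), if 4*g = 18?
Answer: 2808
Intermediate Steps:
g = 9/2 (g = (¼)*18 = 9/2 ≈ 4.5000)
(4*g)*((73 - 1*(-57)) + 26) = (4*(9/2))*((73 - 1*(-57)) + 26) = 18*((73 + 57) + 26) = 18*(130 + 26) = 18*156 = 2808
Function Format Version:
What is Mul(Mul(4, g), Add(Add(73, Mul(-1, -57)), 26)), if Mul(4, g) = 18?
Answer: 2808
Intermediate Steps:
g = Rational(9, 2) (g = Mul(Rational(1, 4), 18) = Rational(9, 2) ≈ 4.5000)
Mul(Mul(4, g), Add(Add(73, Mul(-1, -57)), 26)) = Mul(Mul(4, Rational(9, 2)), Add(Add(73, Mul(-1, -57)), 26)) = Mul(18, Add(Add(73, 57), 26)) = Mul(18, Add(130, 26)) = Mul(18, 156) = 2808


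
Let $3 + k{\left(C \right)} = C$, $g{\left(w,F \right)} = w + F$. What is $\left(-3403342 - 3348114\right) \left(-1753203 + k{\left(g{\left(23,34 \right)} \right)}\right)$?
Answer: $11836308334944$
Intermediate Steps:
$g{\left(w,F \right)} = F + w$
$k{\left(C \right)} = -3 + C$
$\left(-3403342 - 3348114\right) \left(-1753203 + k{\left(g{\left(23,34 \right)} \right)}\right) = \left(-3403342 - 3348114\right) \left(-1753203 + \left(-3 + \left(34 + 23\right)\right)\right) = - 6751456 \left(-1753203 + \left(-3 + 57\right)\right) = - 6751456 \left(-1753203 + 54\right) = \left(-6751456\right) \left(-1753149\right) = 11836308334944$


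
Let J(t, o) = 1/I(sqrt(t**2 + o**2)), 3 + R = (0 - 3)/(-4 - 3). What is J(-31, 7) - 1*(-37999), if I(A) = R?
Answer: 683975/18 ≈ 37999.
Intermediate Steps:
R = -18/7 (R = -3 + (0 - 3)/(-4 - 3) = -3 - 3/(-7) = -3 - 3*(-1/7) = -3 + 3/7 = -18/7 ≈ -2.5714)
I(A) = -18/7
J(t, o) = -7/18 (J(t, o) = 1/(-18/7) = -7/18)
J(-31, 7) - 1*(-37999) = -7/18 - 1*(-37999) = -7/18 + 37999 = 683975/18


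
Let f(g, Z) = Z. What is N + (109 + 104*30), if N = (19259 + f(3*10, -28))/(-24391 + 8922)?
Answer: 49930170/15469 ≈ 3227.8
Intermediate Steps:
N = -19231/15469 (N = (19259 - 28)/(-24391 + 8922) = 19231/(-15469) = 19231*(-1/15469) = -19231/15469 ≈ -1.2432)
N + (109 + 104*30) = -19231/15469 + (109 + 104*30) = -19231/15469 + (109 + 3120) = -19231/15469 + 3229 = 49930170/15469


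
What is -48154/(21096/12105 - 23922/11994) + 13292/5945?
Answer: 769705131921978/4023926755 ≈ 1.9128e+5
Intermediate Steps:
-48154/(21096/12105 - 23922/11994) + 13292/5945 = -48154/(21096*(1/12105) - 23922*1/11994) + 13292*(1/5945) = -48154/(2344/1345 - 3987/1999) + 13292/5945 = -48154/(-676859/2688655) + 13292/5945 = -48154*(-2688655/676859) + 13292/5945 = 129469492870/676859 + 13292/5945 = 769705131921978/4023926755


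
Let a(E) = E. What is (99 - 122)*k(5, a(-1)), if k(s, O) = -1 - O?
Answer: 0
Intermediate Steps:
(99 - 122)*k(5, a(-1)) = (99 - 122)*(-1 - 1*(-1)) = -23*(-1 + 1) = -23*0 = 0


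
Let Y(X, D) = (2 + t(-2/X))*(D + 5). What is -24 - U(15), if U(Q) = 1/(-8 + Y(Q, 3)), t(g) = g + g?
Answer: -2127/88 ≈ -24.170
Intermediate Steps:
t(g) = 2*g
Y(X, D) = (2 - 4/X)*(5 + D) (Y(X, D) = (2 + 2*(-2/X))*(D + 5) = (2 - 4/X)*(5 + D))
U(Q) = 1/(-8 + 2*(-16 + 8*Q)/Q) (U(Q) = 1/(-8 + 2*(-10 - 2*3 + Q*(5 + 3))/Q) = 1/(-8 + 2*(-10 - 6 + Q*8)/Q) = 1/(-8 + 2*(-10 - 6 + 8*Q)/Q) = 1/(-8 + 2*(-16 + 8*Q)/Q))
-24 - U(15) = -24 - 15/(8*(-4 + 15)) = -24 - 15/(8*11) = -24 - 1*15/88 = -24 - 15/88 = -2127/88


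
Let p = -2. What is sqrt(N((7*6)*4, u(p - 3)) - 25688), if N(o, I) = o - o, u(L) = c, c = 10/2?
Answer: 26*I*sqrt(38) ≈ 160.27*I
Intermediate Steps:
c = 5 (c = 10*(1/2) = 5)
u(L) = 5
N(o, I) = 0
sqrt(N((7*6)*4, u(p - 3)) - 25688) = sqrt(0 - 25688) = sqrt(-25688) = 26*I*sqrt(38)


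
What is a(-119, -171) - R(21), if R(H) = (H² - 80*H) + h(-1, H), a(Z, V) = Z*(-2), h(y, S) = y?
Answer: 1478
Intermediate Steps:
a(Z, V) = -2*Z
R(H) = -1 + H² - 80*H (R(H) = (H² - 80*H) - 1 = -1 + H² - 80*H)
a(-119, -171) - R(21) = -2*(-119) - (-1 + 21² - 80*21) = 238 - (-1 + 441 - 1680) = 238 - 1*(-1240) = 238 + 1240 = 1478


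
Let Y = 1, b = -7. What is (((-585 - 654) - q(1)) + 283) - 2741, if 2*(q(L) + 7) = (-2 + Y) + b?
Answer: -3686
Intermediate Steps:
q(L) = -11 (q(L) = -7 + ((-2 + 1) - 7)/2 = -7 + (-1 - 7)/2 = -7 + (½)*(-8) = -7 - 4 = -11)
(((-585 - 654) - q(1)) + 283) - 2741 = (((-585 - 654) - 1*(-11)) + 283) - 2741 = ((-1239 + 11) + 283) - 2741 = (-1228 + 283) - 2741 = -945 - 2741 = -3686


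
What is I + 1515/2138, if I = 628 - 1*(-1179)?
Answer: 3864881/2138 ≈ 1807.7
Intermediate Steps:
I = 1807 (I = 628 + 1179 = 1807)
I + 1515/2138 = 1807 + 1515/2138 = 3864881/2138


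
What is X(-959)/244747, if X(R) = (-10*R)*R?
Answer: -9196810/244747 ≈ -37.577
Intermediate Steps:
X(R) = -10*R²
X(-959)/244747 = -10*(-959)²/244747 = -10*919681*(1/244747) = -9196810*1/244747 = -9196810/244747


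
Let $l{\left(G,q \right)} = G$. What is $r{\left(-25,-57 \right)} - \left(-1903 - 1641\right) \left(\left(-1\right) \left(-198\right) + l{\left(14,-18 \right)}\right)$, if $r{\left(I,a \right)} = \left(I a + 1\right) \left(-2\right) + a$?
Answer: $748419$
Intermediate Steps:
$r{\left(I,a \right)} = -2 + a - 2 I a$ ($r{\left(I,a \right)} = \left(1 + I a\right) \left(-2\right) + a = \left(-2 - 2 I a\right) + a = -2 + a - 2 I a$)
$r{\left(-25,-57 \right)} - \left(-1903 - 1641\right) \left(\left(-1\right) \left(-198\right) + l{\left(14,-18 \right)}\right) = \left(-2 - 57 - \left(-50\right) \left(-57\right)\right) - \left(-1903 - 1641\right) \left(\left(-1\right) \left(-198\right) + 14\right) = \left(-2 - 57 - 2850\right) - - 3544 \left(198 + 14\right) = -2909 - \left(-3544\right) 212 = -2909 - -751328 = -2909 + 751328 = 748419$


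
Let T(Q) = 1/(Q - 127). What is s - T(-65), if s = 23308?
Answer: 4475137/192 ≈ 23308.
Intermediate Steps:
T(Q) = 1/(-127 + Q)
s - T(-65) = 23308 - 1/(-127 - 65) = 23308 - 1/(-192) = 23308 - 1*(-1/192) = 23308 + 1/192 = 4475137/192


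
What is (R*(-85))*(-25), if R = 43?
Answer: 91375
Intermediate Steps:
(R*(-85))*(-25) = (43*(-85))*(-25) = -3655*(-25) = 91375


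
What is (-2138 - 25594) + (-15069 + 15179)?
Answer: -27622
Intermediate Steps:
(-2138 - 25594) + (-15069 + 15179) = -27732 + 110 = -27622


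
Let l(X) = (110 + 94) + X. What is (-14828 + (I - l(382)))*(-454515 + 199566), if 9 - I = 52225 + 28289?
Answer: 24454453131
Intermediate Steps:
l(X) = 204 + X
I = -80505 (I = 9 - (52225 + 28289) = 9 - 1*80514 = 9 - 80514 = -80505)
(-14828 + (I - l(382)))*(-454515 + 199566) = (-14828 + (-80505 - (204 + 382)))*(-454515 + 199566) = (-14828 + (-80505 - 1*586))*(-254949) = (-14828 + (-80505 - 586))*(-254949) = (-14828 - 81091)*(-254949) = -95919*(-254949) = 24454453131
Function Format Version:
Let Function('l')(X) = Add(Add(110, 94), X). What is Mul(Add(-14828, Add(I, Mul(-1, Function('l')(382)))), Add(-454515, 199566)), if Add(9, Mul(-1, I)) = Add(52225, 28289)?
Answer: 24454453131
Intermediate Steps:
Function('l')(X) = Add(204, X)
I = -80505 (I = Add(9, Mul(-1, Add(52225, 28289))) = Add(9, Mul(-1, 80514)) = Add(9, -80514) = -80505)
Mul(Add(-14828, Add(I, Mul(-1, Function('l')(382)))), Add(-454515, 199566)) = Mul(Add(-14828, Add(-80505, Mul(-1, Add(204, 382)))), Add(-454515, 199566)) = Mul(Add(-14828, Add(-80505, Mul(-1, 586))), -254949) = Mul(Add(-14828, Add(-80505, -586)), -254949) = Mul(Add(-14828, -81091), -254949) = Mul(-95919, -254949) = 24454453131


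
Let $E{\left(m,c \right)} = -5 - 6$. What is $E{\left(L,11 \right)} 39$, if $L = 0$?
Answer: $-429$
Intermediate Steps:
$E{\left(m,c \right)} = -11$ ($E{\left(m,c \right)} = -5 - 6 = -11$)
$E{\left(L,11 \right)} 39 = \left(-11\right) 39 = -429$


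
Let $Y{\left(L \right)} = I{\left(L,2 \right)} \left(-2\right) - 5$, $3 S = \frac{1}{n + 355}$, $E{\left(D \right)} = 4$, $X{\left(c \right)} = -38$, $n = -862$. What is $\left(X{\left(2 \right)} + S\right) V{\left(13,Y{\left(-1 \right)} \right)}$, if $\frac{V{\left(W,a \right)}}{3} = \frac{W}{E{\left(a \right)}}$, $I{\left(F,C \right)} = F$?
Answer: $- \frac{57799}{156} \approx -370.51$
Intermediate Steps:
$S = - \frac{1}{1521}$ ($S = \frac{1}{3 \left(-862 + 355\right)} = \frac{1}{3 \left(-507\right)} = \frac{1}{3} \left(- \frac{1}{507}\right) = - \frac{1}{1521} \approx -0.00065746$)
$Y{\left(L \right)} = -5 - 2 L$ ($Y{\left(L \right)} = L \left(-2\right) - 5 = - 2 L - 5 = -5 - 2 L$)
$V{\left(W,a \right)} = \frac{3 W}{4}$ ($V{\left(W,a \right)} = 3 \frac{W}{4} = \frac{3 W}{4}$)
$\left(X{\left(2 \right)} + S\right) V{\left(13,Y{\left(-1 \right)} \right)} = \left(-38 - \frac{1}{1521}\right) \frac{3}{4} \cdot 13 = \left(- \frac{57799}{1521}\right) \frac{39}{4} = - \frac{57799}{156}$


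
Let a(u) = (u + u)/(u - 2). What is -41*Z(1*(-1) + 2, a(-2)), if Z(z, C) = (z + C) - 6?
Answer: 164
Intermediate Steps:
a(u) = 2*u/(-2 + u) (a(u) = (2*u)/(-2 + u) = 2*u/(-2 + u))
Z(z, C) = -6 + C + z (Z(z, C) = (C + z) - 6 = -6 + C + z)
-41*Z(1*(-1) + 2, a(-2)) = -41*(-6 + 2*(-2)/(-2 - 2) + (1*(-1) + 2)) = -41*(-6 + 2*(-2)/(-4) + (-1 + 2)) = -41*(-6 + 2*(-2)*(-¼) + 1) = -41*(-6 + 1 + 1) = -41*(-4) = 164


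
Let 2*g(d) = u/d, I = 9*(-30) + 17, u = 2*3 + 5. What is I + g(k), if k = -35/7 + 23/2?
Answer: -3278/13 ≈ -252.15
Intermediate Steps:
k = 13/2 (k = -35*1/7 + 23*(1/2) = -5 + 23/2 = 13/2 ≈ 6.5000)
u = 11 (u = 6 + 5 = 11)
I = -253 (I = -270 + 17 = -253)
g(d) = 11/(2*d) (g(d) = (11/d)/2 = 11/(2*d))
I + g(k) = -253 + 11/(2*(13/2)) = -253 + (11/2)*(2/13) = -253 + 11/13 = -3278/13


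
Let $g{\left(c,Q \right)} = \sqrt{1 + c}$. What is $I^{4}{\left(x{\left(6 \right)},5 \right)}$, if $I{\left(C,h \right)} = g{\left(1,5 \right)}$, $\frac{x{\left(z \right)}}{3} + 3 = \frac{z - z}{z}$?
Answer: $4$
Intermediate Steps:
$x{\left(z \right)} = -9$ ($x{\left(z \right)} = -9 + 3 \frac{z - z}{z} = -9 + 3 \frac{0}{z} = -9 + 3 \cdot 0 = -9 + 0 = -9$)
$I{\left(C,h \right)} = \sqrt{2}$ ($I{\left(C,h \right)} = \sqrt{1 + 1} = \sqrt{2}$)
$I^{4}{\left(x{\left(6 \right)},5 \right)} = \left(\sqrt{2}\right)^{4} = 4$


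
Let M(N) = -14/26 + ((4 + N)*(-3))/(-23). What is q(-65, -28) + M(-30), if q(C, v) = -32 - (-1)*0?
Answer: -10743/299 ≈ -35.930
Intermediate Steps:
M(N) = -5/299 + 3*N/23 (M(N) = -14*1/26 + (-12 - 3*N)*(-1/23) = -7/13 + (12/23 + 3*N/23) = -5/299 + 3*N/23)
q(C, v) = -32 (q(C, v) = -32 - 1*0 = -32 + 0 = -32)
q(-65, -28) + M(-30) = -32 + (-5/299 + (3/23)*(-30)) = -32 + (-5/299 - 90/23) = -32 - 1175/299 = -10743/299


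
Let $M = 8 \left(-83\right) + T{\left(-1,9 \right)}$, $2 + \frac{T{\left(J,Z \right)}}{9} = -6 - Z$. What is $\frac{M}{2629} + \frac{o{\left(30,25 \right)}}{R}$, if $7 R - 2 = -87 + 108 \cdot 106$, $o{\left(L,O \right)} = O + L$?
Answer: $- \frac{751946}{2715757} \approx -0.27688$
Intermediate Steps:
$o{\left(L,O \right)} = L + O$
$T{\left(J,Z \right)} = -72 - 9 Z$ ($T{\left(J,Z \right)} = -18 + 9 \left(-6 - Z\right) = -18 - \left(54 + 9 Z\right) = -72 - 9 Z$)
$M = -817$ ($M = 8 \left(-83\right) - 153 = -664 - 153 = -817$)
$R = \frac{11363}{7}$ ($R = \frac{2}{7} + \frac{-87 + 108 \cdot 106}{7} = \frac{2}{7} + \frac{-87 + 11448}{7} = \frac{2}{7} + \frac{1}{7} \cdot 11361 = \frac{2}{7} + 1623 = \frac{11363}{7} \approx 1623.3$)
$\frac{M}{2629} + \frac{o{\left(30,25 \right)}}{R} = - \frac{817}{2629} + \frac{30 + 25}{\frac{11363}{7}} = \left(-817\right) \frac{1}{2629} + 55 \cdot \frac{7}{11363} = - \frac{817}{2629} + \frac{35}{1033} = - \frac{751946}{2715757}$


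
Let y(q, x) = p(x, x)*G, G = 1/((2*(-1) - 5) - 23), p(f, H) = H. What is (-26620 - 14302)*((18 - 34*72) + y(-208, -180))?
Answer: 99194928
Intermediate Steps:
G = -1/30 (G = 1/((-2 - 5) - 23) = 1/(-7 - 23) = 1/(-30) = -1/30 ≈ -0.033333)
y(q, x) = -x/30 (y(q, x) = x*(-1/30) = -x/30)
(-26620 - 14302)*((18 - 34*72) + y(-208, -180)) = (-26620 - 14302)*((18 - 34*72) - 1/30*(-180)) = -40922*((18 - 2448) + 6) = -40922*(-2430 + 6) = -40922*(-2424) = 99194928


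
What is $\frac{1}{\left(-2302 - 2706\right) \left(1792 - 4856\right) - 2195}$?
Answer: $\frac{1}{15342317} \approx 6.5179 \cdot 10^{-8}$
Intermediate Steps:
$\frac{1}{\left(-2302 - 2706\right) \left(1792 - 4856\right) - 2195} = \frac{1}{\left(-5008\right) \left(-3064\right) - 2195} = \frac{1}{15344512 - 2195} = \frac{1}{15342317}$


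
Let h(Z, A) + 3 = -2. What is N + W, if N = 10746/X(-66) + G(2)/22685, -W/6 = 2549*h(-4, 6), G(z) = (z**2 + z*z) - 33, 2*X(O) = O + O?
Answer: 3808262468/49907 ≈ 76307.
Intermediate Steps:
h(Z, A) = -5 (h(Z, A) = -3 - 2 = -5)
X(O) = O (X(O) = (O + O)/2 = (2*O)/2 = O)
G(z) = -33 + 2*z**2 (G(z) = (z**2 + z**2) - 33 = 2*z**2 - 33 = -33 + 2*z**2)
W = 76470 (W = -15294*(-5) = -6*(-12745) = 76470)
N = -8125822/49907 (N = 10746/(-66) + (-33 + 2*2**2)/22685 = 10746*(-1/66) + (-33 + 2*4)*(1/22685) = -1791/11 + (-33 + 8)*(1/22685) = -1791/11 - 25*1/22685 = -1791/11 - 5/4537 = -8125822/49907 ≈ -162.82)
N + W = -8125822/49907 + 76470 = 3808262468/49907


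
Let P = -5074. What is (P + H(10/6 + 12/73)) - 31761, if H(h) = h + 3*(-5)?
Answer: -8069749/219 ≈ -36848.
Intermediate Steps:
H(h) = -15 + h (H(h) = h - 15 = -15 + h)
(P + H(10/6 + 12/73)) - 31761 = (-5074 + (-15 + (10/6 + 12/73))) - 31761 = (-5074 + (-15 + (10*(⅙) + 12*(1/73)))) - 31761 = (-5074 + (-15 + (5/3 + 12/73))) - 31761 = (-5074 + (-15 + 401/219)) - 31761 = (-5074 - 2884/219) - 31761 = -1114090/219 - 31761 = -8069749/219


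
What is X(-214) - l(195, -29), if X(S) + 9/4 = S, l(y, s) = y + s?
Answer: -1529/4 ≈ -382.25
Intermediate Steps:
l(y, s) = s + y
X(S) = -9/4 + S
X(-214) - l(195, -29) = (-9/4 - 214) - (-29 + 195) = -865/4 - 1*166 = -865/4 - 166 = -1529/4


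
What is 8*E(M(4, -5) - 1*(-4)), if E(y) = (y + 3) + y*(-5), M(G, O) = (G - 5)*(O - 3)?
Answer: -360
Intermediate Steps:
M(G, O) = (-5 + G)*(-3 + O)
E(y) = 3 - 4*y (E(y) = (3 + y) - 5*y = 3 - 4*y)
8*E(M(4, -5) - 1*(-4)) = 8*(3 - 4*((15 - 5*(-5) - 3*4 + 4*(-5)) - 1*(-4))) = 8*(3 - 4*((15 + 25 - 12 - 20) + 4)) = 8*(3 - 4*(8 + 4)) = 8*(3 - 4*12) = 8*(3 - 48) = 8*(-45) = -360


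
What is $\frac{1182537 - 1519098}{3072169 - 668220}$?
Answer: $- \frac{336561}{2403949} \approx -0.14$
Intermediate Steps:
$\frac{1182537 - 1519098}{3072169 - 668220} = - \frac{336561}{3072169 - 668220} = - \frac{336561}{2403949}$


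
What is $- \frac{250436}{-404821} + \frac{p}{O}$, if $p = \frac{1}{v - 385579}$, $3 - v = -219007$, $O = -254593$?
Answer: $\frac{10620314938072633}{17167366166931357} \approx 0.61863$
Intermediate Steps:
$v = 219010$ ($v = 3 - -219007 = 3 + 219007 = 219010$)
$p = - \frac{1}{166569}$ ($p = \frac{1}{219010 - 385579} = \frac{1}{-166569} = - \frac{1}{166569} \approx -6.0035 \cdot 10^{-6}$)
$- \frac{250436}{-404821} + \frac{p}{O} = - \frac{250436}{-404821} - \frac{1}{166569 \left(-254593\right)} = \left(-250436\right) \left(- \frac{1}{404821}\right) - - \frac{1}{42407301417} = \frac{250436}{404821} + \frac{1}{42407301417} = \frac{10620314938072633}{17167366166931357}$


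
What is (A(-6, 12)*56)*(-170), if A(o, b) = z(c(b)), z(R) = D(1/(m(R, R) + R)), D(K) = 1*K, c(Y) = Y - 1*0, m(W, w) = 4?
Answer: -595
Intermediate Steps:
c(Y) = Y (c(Y) = Y + 0 = Y)
D(K) = K
z(R) = 1/(4 + R)
A(o, b) = 1/(4 + b)
(A(-6, 12)*56)*(-170) = (56/(4 + 12))*(-170) = (56/16)*(-170) = ((1/16)*56)*(-170) = (7/2)*(-170) = -595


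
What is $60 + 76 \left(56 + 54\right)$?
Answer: $8420$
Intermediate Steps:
$60 + 76 \left(56 + 54\right) = 60 + 76 \cdot 110 = 60 + 8360 = 8420$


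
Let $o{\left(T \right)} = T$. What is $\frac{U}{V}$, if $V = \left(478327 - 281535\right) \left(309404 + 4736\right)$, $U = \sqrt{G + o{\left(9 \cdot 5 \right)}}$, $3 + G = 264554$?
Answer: $\frac{\sqrt{66149}}{30910119440} \approx 8.3207 \cdot 10^{-9}$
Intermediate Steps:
$G = 264551$ ($G = -3 + 264554 = 264551$)
$U = 2 \sqrt{66149}$ ($U = \sqrt{264551 + 9 \cdot 5} = \sqrt{264551 + 45} = \sqrt{264596} = 2 \sqrt{66149} \approx 514.39$)
$V = 61820238880$ ($V = 196792 \cdot 314140 = 61820238880$)
$\frac{U}{V} = \frac{2 \sqrt{66149}}{61820238880} = 2 \sqrt{66149} \cdot \frac{1}{61820238880} = \frac{\sqrt{66149}}{30910119440}$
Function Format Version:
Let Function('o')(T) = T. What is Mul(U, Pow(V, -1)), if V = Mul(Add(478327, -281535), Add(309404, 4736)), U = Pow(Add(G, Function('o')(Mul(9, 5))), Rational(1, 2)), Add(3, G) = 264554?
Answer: Mul(Rational(1, 30910119440), Pow(66149, Rational(1, 2))) ≈ 8.3207e-9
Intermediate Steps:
G = 264551 (G = Add(-3, 264554) = 264551)
U = Mul(2, Pow(66149, Rational(1, 2))) (U = Pow(Add(264551, Mul(9, 5)), Rational(1, 2)) = Pow(Add(264551, 45), Rational(1, 2)) = Pow(264596, Rational(1, 2)) = Mul(2, Pow(66149, Rational(1, 2))) ≈ 514.39)
V = 61820238880 (V = Mul(196792, 314140) = 61820238880)
Mul(U, Pow(V, -1)) = Mul(Mul(2, Pow(66149, Rational(1, 2))), Pow(61820238880, -1)) = Mul(Mul(2, Pow(66149, Rational(1, 2))), Rational(1, 61820238880)) = Mul(Rational(1, 30910119440), Pow(66149, Rational(1, 2)))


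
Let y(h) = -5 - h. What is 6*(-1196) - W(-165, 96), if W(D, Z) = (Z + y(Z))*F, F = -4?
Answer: -7196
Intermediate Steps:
W(D, Z) = 20 (W(D, Z) = (Z + (-5 - Z))*(-4) = -5*(-4) = 20)
6*(-1196) - W(-165, 96) = 6*(-1196) - 1*20 = -7176 - 20 = -7196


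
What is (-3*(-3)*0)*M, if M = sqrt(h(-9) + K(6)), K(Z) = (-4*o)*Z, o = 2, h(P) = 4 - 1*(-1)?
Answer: 0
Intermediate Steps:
h(P) = 5 (h(P) = 4 + 1 = 5)
K(Z) = -8*Z (K(Z) = (-4*2)*Z = -8*Z)
M = I*sqrt(43) (M = sqrt(5 - 8*6) = sqrt(5 - 48) = sqrt(-43) = I*sqrt(43) ≈ 6.5574*I)
(-3*(-3)*0)*M = (-3*(-3)*0)*(I*sqrt(43)) = (9*0)*(I*sqrt(43)) = 0*(I*sqrt(43)) = 0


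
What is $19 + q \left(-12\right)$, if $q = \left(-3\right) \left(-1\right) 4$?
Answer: $-125$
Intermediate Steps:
$q = 12$ ($q = 3 \cdot 4 = 12$)
$19 + q \left(-12\right) = 19 + 12 \left(-12\right) = 19 - 144 = -125$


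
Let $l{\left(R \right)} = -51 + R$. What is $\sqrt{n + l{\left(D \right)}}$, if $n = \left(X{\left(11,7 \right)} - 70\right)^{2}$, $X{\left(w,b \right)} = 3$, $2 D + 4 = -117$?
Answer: $\frac{\sqrt{17510}}{2} \approx 66.163$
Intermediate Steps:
$D = - \frac{121}{2}$ ($D = -2 + \frac{1}{2} \left(-117\right) = -2 - \frac{117}{2} = - \frac{121}{2} \approx -60.5$)
$n = 4489$ ($n = \left(3 - 70\right)^{2} = \left(-67\right)^{2} = 4489$)
$\sqrt{n + l{\left(D \right)}} = \sqrt{4489 - \frac{223}{2}} = \sqrt{\frac{8755}{2}} = \frac{\sqrt{17510}}{2}$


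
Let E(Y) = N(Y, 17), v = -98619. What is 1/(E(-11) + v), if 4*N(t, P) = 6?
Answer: -2/197235 ≈ -1.0140e-5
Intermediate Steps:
N(t, P) = 3/2 (N(t, P) = (1/4)*6 = 3/2)
E(Y) = 3/2
1/(E(-11) + v) = 1/(3/2 - 98619) = 1/(-197235/2) = -2/197235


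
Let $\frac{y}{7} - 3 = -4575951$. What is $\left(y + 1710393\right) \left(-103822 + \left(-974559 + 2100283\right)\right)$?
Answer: $-30985338864186$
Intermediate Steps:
$y = -32031636$ ($y = 21 + 7 \left(-4575951\right) = 21 - 32031657 = -32031636$)
$\left(y + 1710393\right) \left(-103822 + \left(-974559 + 2100283\right)\right) = \left(-32031636 + 1710393\right) \left(-103822 + \left(-974559 + 2100283\right)\right) = - 30321243 \left(-103822 + 1125724\right) = \left(-30321243\right) 1021902 = -30985338864186$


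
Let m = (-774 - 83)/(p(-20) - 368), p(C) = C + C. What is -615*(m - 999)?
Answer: 83380675/136 ≈ 6.1309e+5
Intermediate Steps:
p(C) = 2*C
m = 857/408 (m = (-774 - 83)/(2*(-20) - 368) = -857/(-40 - 368) = -857/(-408) = -857*(-1/408) = 857/408 ≈ 2.1005)
-615*(m - 999) = -615*(857/408 - 999) = -615*(-406735/408) = 83380675/136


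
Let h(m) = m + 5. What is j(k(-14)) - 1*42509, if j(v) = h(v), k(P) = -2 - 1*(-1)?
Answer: -42505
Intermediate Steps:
k(P) = -1 (k(P) = -2 + 1 = -1)
h(m) = 5 + m
j(v) = 5 + v
j(k(-14)) - 1*42509 = (5 - 1) - 1*42509 = 4 - 42509 = -42505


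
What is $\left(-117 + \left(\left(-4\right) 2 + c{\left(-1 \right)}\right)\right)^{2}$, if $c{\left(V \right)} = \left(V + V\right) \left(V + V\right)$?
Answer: $14641$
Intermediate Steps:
$c{\left(V \right)} = 4 V^{2}$ ($c{\left(V \right)} = 2 V 2 V = 4 V^{2}$)
$\left(-117 + \left(\left(-4\right) 2 + c{\left(-1 \right)}\right)\right)^{2} = \left(-117 + \left(\left(-4\right) 2 + 4 \left(-1\right)^{2}\right)\right)^{2} = \left(-117 + \left(-8 + 4 \cdot 1\right)\right)^{2} = \left(-117 + \left(-8 + 4\right)\right)^{2} = \left(-117 - 4\right)^{2} = \left(-121\right)^{2} = 14641$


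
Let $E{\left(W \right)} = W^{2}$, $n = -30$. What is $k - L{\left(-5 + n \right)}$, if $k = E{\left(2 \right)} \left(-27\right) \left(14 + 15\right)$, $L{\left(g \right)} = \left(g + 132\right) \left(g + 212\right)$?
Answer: $-20301$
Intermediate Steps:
$L{\left(g \right)} = \left(132 + g\right) \left(212 + g\right)$
$k = -3132$ ($k = 2^{2} \left(-27\right) \left(14 + 15\right) = 4 \left(-27\right) 29 = \left(-108\right) 29 = -3132$)
$k - L{\left(-5 + n \right)} = -3132 - \left(27984 + \left(-5 - 30\right)^{2} + 344 \left(-5 - 30\right)\right) = -3132 - \left(27984 + \left(-35\right)^{2} + 344 \left(-35\right)\right) = -3132 - \left(27984 + 1225 - 12040\right) = -3132 - 17169 = -20301$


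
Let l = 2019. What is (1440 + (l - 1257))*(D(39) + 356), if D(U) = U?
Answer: 869790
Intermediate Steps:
(1440 + (l - 1257))*(D(39) + 356) = (1440 + (2019 - 1257))*(39 + 356) = (1440 + 762)*395 = 2202*395 = 869790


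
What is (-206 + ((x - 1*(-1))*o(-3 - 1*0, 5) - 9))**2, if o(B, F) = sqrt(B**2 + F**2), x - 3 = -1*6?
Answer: 46361 + 860*sqrt(34) ≈ 51376.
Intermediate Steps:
x = -3 (x = 3 - 1*6 = 3 - 6 = -3)
(-206 + ((x - 1*(-1))*o(-3 - 1*0, 5) - 9))**2 = (-206 + ((-3 - 1*(-1))*sqrt((-3 - 1*0)**2 + 5**2) - 9))**2 = (-206 + ((-3 + 1)*sqrt((-3 + 0)**2 + 25) - 9))**2 = (-206 + (-2*sqrt((-3)**2 + 25) - 9))**2 = (-206 + (-2*sqrt(9 + 25) - 9))**2 = (-206 + (-2*sqrt(34) - 9))**2 = (-206 + (-9 - 2*sqrt(34)))**2 = (-215 - 2*sqrt(34))**2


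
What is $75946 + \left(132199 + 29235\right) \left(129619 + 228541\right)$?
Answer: $57819277386$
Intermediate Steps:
$75946 + \left(132199 + 29235\right) \left(129619 + 228541\right) = 75946 + 161434 \cdot 358160 = 75946 + 57819201440 = 57819277386$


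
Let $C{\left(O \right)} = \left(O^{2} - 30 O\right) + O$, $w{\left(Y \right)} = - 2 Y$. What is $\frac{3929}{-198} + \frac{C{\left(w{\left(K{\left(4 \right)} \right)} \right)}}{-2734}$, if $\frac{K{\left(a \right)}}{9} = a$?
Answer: $- \frac{6090871}{270666} \approx -22.503$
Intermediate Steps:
$K{\left(a \right)} = 9 a$
$C{\left(O \right)} = O^{2} - 29 O$
$\frac{3929}{-198} + \frac{C{\left(w{\left(K{\left(4 \right)} \right)} \right)}}{-2734} = \frac{3929}{-198} + \frac{- 2 \cdot 9 \cdot 4 \left(-29 - 2 \cdot 9 \cdot 4\right)}{-2734} = 3929 \left(- \frac{1}{198}\right) + \left(-2\right) 36 \left(-29 - 72\right) \left(- \frac{1}{2734}\right) = - \frac{3929}{198} + - 72 \left(-29 - 72\right) \left(- \frac{1}{2734}\right) = - \frac{3929}{198} + \left(-72\right) \left(-101\right) \left(- \frac{1}{2734}\right) = - \frac{3929}{198} + 7272 \left(- \frac{1}{2734}\right) = - \frac{3929}{198} - \frac{3636}{1367} = - \frac{6090871}{270666}$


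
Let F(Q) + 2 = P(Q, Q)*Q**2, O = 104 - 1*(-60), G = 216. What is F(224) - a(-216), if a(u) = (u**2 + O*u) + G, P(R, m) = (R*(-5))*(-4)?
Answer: 224777030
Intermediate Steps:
P(R, m) = 20*R (P(R, m) = -5*R*(-4) = 20*R)
O = 164 (O = 104 + 60 = 164)
F(Q) = -2 + 20*Q**3 (F(Q) = -2 + (20*Q)*Q**2 = -2 + 20*Q**3)
a(u) = 216 + u**2 + 164*u (a(u) = (u**2 + 164*u) + 216 = 216 + u**2 + 164*u)
F(224) - a(-216) = (-2 + 20*224**3) - (216 + (-216)**2 + 164*(-216)) = (-2 + 20*11239424) - (216 + 46656 - 35424) = (-2 + 224788480) - 1*11448 = 224788478 - 11448 = 224777030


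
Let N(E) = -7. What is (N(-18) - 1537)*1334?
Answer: -2059696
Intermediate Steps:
(N(-18) - 1537)*1334 = (-7 - 1537)*1334 = -1544*1334 = -2059696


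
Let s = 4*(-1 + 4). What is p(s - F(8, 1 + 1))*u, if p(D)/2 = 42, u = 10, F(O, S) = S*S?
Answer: 840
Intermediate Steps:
F(O, S) = S**2
s = 12 (s = 4*3 = 12)
p(D) = 84 (p(D) = 2*42 = 84)
p(s - F(8, 1 + 1))*u = 84*10 = 840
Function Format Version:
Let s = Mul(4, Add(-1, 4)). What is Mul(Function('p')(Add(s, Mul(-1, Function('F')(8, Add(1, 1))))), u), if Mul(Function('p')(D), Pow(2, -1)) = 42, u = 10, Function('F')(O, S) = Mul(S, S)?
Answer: 840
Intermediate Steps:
Function('F')(O, S) = Pow(S, 2)
s = 12 (s = Mul(4, 3) = 12)
Function('p')(D) = 84 (Function('p')(D) = Mul(2, 42) = 84)
Mul(Function('p')(Add(s, Mul(-1, Function('F')(8, Add(1, 1))))), u) = Mul(84, 10) = 840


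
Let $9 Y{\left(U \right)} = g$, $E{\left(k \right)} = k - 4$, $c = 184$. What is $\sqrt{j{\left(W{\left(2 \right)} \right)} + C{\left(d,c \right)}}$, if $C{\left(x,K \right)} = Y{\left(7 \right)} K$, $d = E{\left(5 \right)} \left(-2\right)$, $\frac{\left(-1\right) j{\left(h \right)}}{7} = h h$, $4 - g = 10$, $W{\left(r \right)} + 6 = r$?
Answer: $\frac{8 i \sqrt{33}}{3} \approx 15.319 i$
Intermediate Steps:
$W{\left(r \right)} = -6 + r$
$E{\left(k \right)} = -4 + k$
$g = -6$ ($g = 4 - 10 = -6$)
$Y{\left(U \right)} = - \frac{2}{3}$ ($Y{\left(U \right)} = \frac{1}{9} \left(-6\right) = - \frac{2}{3}$)
$j{\left(h \right)} = - 7 h^{2}$ ($j{\left(h \right)} = - 7 h h = - 7 h^{2}$)
$d = -2$ ($d = \left(-4 + 5\right) \left(-2\right) = 1 \left(-2\right) = -2$)
$C{\left(x,K \right)} = - \frac{2 K}{3}$
$\sqrt{j{\left(W{\left(2 \right)} \right)} + C{\left(d,c \right)}} = \sqrt{- 7 \left(-6 + 2\right)^{2} - \frac{368}{3}} = \sqrt{- 7 \left(-4\right)^{2} - \frac{368}{3}} = \sqrt{\left(-7\right) 16 - \frac{368}{3}} = \sqrt{-112 - \frac{368}{3}} = \sqrt{- \frac{704}{3}} = \frac{8 i \sqrt{33}}{3}$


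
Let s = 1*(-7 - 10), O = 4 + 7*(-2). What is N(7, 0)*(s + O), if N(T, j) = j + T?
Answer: -189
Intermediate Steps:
O = -10 (O = 4 - 14 = -10)
N(T, j) = T + j
s = -17 (s = 1*(-17) = -17)
N(7, 0)*(s + O) = (7 + 0)*(-17 - 10) = 7*(-27) = -189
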